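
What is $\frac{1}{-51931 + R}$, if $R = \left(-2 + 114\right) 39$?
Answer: $- \frac{1}{47563} \approx -2.1025 \cdot 10^{-5}$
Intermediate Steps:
$R = 4368$ ($R = 112 \cdot 39 = 4368$)
$\frac{1}{-51931 + R} = \frac{1}{-51931 + 4368} = \frac{1}{-47563} = - \frac{1}{47563}$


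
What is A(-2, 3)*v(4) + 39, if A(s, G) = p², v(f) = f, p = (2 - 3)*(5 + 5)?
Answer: 439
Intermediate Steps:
p = -10 (p = -1*10 = -10)
A(s, G) = 100 (A(s, G) = (-10)² = 100)
A(-2, 3)*v(4) + 39 = 100*4 + 39 = 400 + 39 = 439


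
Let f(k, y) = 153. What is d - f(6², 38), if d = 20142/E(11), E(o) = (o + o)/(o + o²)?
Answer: 120699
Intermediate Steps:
E(o) = 2*o/(o + o²) (E(o) = (2*o)/(o + o²) = 2*o/(o + o²))
d = 120852 (d = 20142/((2/(1 + 11))) = 20142/((2/12)) = 20142/((2*(1/12))) = 20142/(⅙) = 20142*6 = 120852)
d - f(6², 38) = 120852 - 1*153 = 120852 - 153 = 120699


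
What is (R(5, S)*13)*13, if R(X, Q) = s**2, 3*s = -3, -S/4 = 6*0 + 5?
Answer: 169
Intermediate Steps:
S = -20 (S = -4*(6*0 + 5) = -4*(0 + 5) = -4*5 = -20)
s = -1 (s = (1/3)*(-3) = -1)
R(X, Q) = 1 (R(X, Q) = (-1)**2 = 1)
(R(5, S)*13)*13 = (1*13)*13 = 13*13 = 169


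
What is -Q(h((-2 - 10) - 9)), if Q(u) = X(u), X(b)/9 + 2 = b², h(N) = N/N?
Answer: 9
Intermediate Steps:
h(N) = 1
X(b) = -18 + 9*b²
Q(u) = -18 + 9*u²
-Q(h((-2 - 10) - 9)) = -(-18 + 9*1²) = -(-18 + 9*1) = -(-18 + 9) = -1*(-9) = 9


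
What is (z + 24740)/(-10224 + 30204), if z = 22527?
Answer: 47267/19980 ≈ 2.3657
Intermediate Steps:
(z + 24740)/(-10224 + 30204) = (22527 + 24740)/(-10224 + 30204) = 47267/19980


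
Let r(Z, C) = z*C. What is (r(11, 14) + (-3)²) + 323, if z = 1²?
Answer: 346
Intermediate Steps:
z = 1
r(Z, C) = C (r(Z, C) = 1*C = C)
(r(11, 14) + (-3)²) + 323 = (14 + (-3)²) + 323 = (14 + 9) + 323 = 23 + 323 = 346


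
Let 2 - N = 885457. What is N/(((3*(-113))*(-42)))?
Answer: -885455/14238 ≈ -62.190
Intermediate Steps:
N = -885455 (N = 2 - 1*885457 = 2 - 885457 = -885455)
N/(((3*(-113))*(-42))) = -885455/((3*(-113))*(-42)) = -885455/((-339*(-42))) = -885455/14238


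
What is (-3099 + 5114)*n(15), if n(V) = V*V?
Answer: 453375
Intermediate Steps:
n(V) = V²
(-3099 + 5114)*n(15) = (-3099 + 5114)*15² = 2015*225 = 453375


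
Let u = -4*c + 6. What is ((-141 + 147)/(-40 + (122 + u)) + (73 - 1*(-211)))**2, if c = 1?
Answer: 15816529/196 ≈ 80697.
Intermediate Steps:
u = 2 (u = -4*1 + 6 = -4 + 6 = 2)
((-141 + 147)/(-40 + (122 + u)) + (73 - 1*(-211)))**2 = ((-141 + 147)/(-40 + (122 + 2)) + (73 - 1*(-211)))**2 = (6/(-40 + 124) + (73 + 211))**2 = (6/84 + 284)**2 = (6*(1/84) + 284)**2 = (1/14 + 284)**2 = (3977/14)**2 = 15816529/196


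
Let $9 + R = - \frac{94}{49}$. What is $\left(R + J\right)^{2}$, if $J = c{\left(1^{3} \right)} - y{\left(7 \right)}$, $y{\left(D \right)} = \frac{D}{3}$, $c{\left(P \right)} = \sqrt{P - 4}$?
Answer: $\frac{3729877}{21609} - \frac{3896 i \sqrt{3}}{147} \approx 172.61 - 45.905 i$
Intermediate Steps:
$c{\left(P \right)} = \sqrt{-4 + P}$
$y{\left(D \right)} = \frac{D}{3}$ ($y{\left(D \right)} = D \frac{1}{3} = \frac{D}{3}$)
$J = - \frac{7}{3} + i \sqrt{3}$ ($J = \sqrt{-4 + 1^{3}} - \frac{1}{3} \cdot 7 = \sqrt{-4 + 1} - \frac{7}{3} = \sqrt{-3} - \frac{7}{3} = i \sqrt{3} - \frac{7}{3} = - \frac{7}{3} + i \sqrt{3} \approx -2.3333 + 1.732 i$)
$R = - \frac{535}{49}$ ($R = -9 - \frac{94}{49} = - \frac{535}{49} \approx -10.918$)
$\left(R + J\right)^{2} = \left(- \frac{535}{49} - \left(\frac{7}{3} - i \sqrt{3}\right)\right)^{2} = \left(- \frac{1948}{147} + i \sqrt{3}\right)^{2}$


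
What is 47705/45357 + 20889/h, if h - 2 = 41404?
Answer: 974245201/626017314 ≈ 1.5563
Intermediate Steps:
h = 41406 (h = 2 + 41404 = 41406)
47705/45357 + 20889/h = 47705/45357 + 20889/41406 = 47705*(1/45357) + 20889*(1/41406) = 47705/45357 + 6963/13802 = 974245201/626017314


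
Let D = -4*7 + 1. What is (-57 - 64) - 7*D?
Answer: 68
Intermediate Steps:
D = -27 (D = -28 + 1 = -27)
(-57 - 64) - 7*D = (-57 - 64) - 7*(-27) = -121 + 189 = 68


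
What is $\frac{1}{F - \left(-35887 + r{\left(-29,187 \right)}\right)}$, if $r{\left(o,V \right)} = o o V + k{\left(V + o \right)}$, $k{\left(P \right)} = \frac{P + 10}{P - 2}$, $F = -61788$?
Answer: $- \frac{13}{2381198} \approx -5.4594 \cdot 10^{-6}$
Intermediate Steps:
$k{\left(P \right)} = \frac{10 + P}{-2 + P}$
$r{\left(o,V \right)} = V o^{2} + \frac{10 + V + o}{-2 + V + o}$ ($r{\left(o,V \right)} = o o V + \frac{10 + \left(V + o\right)}{-2 + \left(V + o\right)} = o^{2} V + \frac{10 + V + o}{-2 + V + o} = V o^{2} + \frac{10 + V + o}{-2 + V + o}$)
$\frac{1}{F - \left(-35887 + r{\left(-29,187 \right)}\right)} = \frac{1}{-61788 + \left(35887 - \frac{10 + 187 - 29 + 187 \left(-29\right)^{2} \left(-2 + 187 - 29\right)}{-2 + 187 - 29}\right)} = \frac{1}{-61788 + \left(35887 - \frac{10 + 187 - 29 + 187 \cdot 841 \cdot 156}{156}\right)} = \frac{1}{-61788 + \left(35887 - \frac{10 + 187 - 29 + 24533652}{156}\right)} = \frac{1}{-61788 + \left(35887 - \frac{1}{156} \cdot 24533820\right)} = \frac{1}{-61788 + \left(35887 - \frac{2044485}{13}\right)} = \frac{1}{-61788 - \frac{1577954}{13}} = \frac{1}{- \frac{2381198}{13}} = - \frac{13}{2381198}$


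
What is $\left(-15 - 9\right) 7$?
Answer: $-168$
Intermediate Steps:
$\left(-15 - 9\right) 7 = \left(-24\right) 7 = -168$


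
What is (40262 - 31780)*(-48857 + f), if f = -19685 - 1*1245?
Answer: -591933334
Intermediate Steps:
f = -20930 (f = -19685 - 1245 = -20930)
(40262 - 31780)*(-48857 + f) = (40262 - 31780)*(-48857 - 20930) = 8482*(-69787) = -591933334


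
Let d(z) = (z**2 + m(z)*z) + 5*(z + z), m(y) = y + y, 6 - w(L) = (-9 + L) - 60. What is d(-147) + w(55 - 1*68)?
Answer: 63445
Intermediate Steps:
w(L) = 75 - L (w(L) = 6 - ((-9 + L) - 60) = 6 - (-69 + L) = 6 + (69 - L) = 75 - L)
m(y) = 2*y
d(z) = 3*z**2 + 10*z (d(z) = (z**2 + (2*z)*z) + 5*(z + z) = (z**2 + 2*z**2) + 5*(2*z) = 3*z**2 + 10*z)
d(-147) + w(55 - 1*68) = -147*(10 + 3*(-147)) + (75 - (55 - 1*68)) = -147*(10 - 441) + (75 - (55 - 68)) = -147*(-431) + (75 - 1*(-13)) = 63357 + (75 + 13) = 63357 + 88 = 63445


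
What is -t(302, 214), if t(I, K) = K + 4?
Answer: -218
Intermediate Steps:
t(I, K) = 4 + K
-t(302, 214) = -(4 + 214) = -1*218 = -218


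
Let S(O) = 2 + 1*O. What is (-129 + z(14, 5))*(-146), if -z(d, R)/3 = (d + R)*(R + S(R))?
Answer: 118698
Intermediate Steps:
S(O) = 2 + O
z(d, R) = -3*(2 + 2*R)*(R + d) (z(d, R) = -3*(d + R)*(R + (2 + R)) = -3*(R + d)*(2 + 2*R) = -3*(2 + 2*R)*(R + d))
(-129 + z(14, 5))*(-146) = (-129 + (-6*5 - 6*14 - 6*5**2 - 6*5*14))*(-146) = (-129 + (-30 - 84 - 6*25 - 420))*(-146) = (-129 + (-30 - 84 - 150 - 420))*(-146) = (-129 - 684)*(-146) = -813*(-146) = 118698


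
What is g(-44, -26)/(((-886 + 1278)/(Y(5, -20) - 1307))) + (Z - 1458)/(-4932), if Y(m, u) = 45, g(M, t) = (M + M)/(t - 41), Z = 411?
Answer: -21676241/5397252 ≈ -4.0162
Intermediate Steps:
g(M, t) = 2*M/(-41 + t) (g(M, t) = (2*M)/(-41 + t) = 2*M/(-41 + t))
g(-44, -26)/(((-886 + 1278)/(Y(5, -20) - 1307))) + (Z - 1458)/(-4932) = (2*(-44)/(-41 - 26))/(((-886 + 1278)/(45 - 1307))) + (411 - 1458)/(-4932) = (2*(-44)/(-67))/((392/(-1262))) - 1047*(-1/4932) = (2*(-44)*(-1/67))/((392*(-1/1262))) + 349/1644 = 88/(67*(-196/631)) + 349/1644 = (88/67)*(-631/196) + 349/1644 = -13882/3283 + 349/1644 = -21676241/5397252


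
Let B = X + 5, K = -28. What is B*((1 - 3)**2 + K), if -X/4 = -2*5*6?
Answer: -5880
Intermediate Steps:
X = 240 (X = -4*(-2*5)*6 = -(-40)*6 = -4*(-60) = 240)
B = 245 (B = 240 + 5 = 245)
B*((1 - 3)**2 + K) = 245*((1 - 3)**2 - 28) = 245*((-2)**2 - 28) = 245*(4 - 28) = 245*(-24) = -5880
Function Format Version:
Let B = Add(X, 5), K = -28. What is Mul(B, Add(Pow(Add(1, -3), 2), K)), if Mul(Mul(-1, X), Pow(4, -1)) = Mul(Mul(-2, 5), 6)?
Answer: -5880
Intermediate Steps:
X = 240 (X = Mul(-4, Mul(Mul(-2, 5), 6)) = Mul(-4, Mul(-10, 6)) = Mul(-4, -60) = 240)
B = 245 (B = Add(240, 5) = 245)
Mul(B, Add(Pow(Add(1, -3), 2), K)) = Mul(245, Add(Pow(Add(1, -3), 2), -28)) = Mul(245, Add(Pow(-2, 2), -28)) = Mul(245, Add(4, -28)) = Mul(245, -24) = -5880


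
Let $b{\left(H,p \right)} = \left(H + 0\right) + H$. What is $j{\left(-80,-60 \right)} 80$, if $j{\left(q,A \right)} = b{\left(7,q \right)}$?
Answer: $1120$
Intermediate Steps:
$b{\left(H,p \right)} = 2 H$ ($b{\left(H,p \right)} = H + H = 2 H$)
$j{\left(q,A \right)} = 14$ ($j{\left(q,A \right)} = 2 \cdot 7 = 14$)
$j{\left(-80,-60 \right)} 80 = 14 \cdot 80 = 1120$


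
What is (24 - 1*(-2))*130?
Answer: 3380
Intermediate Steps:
(24 - 1*(-2))*130 = (24 + 2)*130 = 26*130 = 3380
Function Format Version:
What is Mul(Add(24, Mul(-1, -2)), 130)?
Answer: 3380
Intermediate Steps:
Mul(Add(24, Mul(-1, -2)), 130) = Mul(Add(24, 2), 130) = Mul(26, 130) = 3380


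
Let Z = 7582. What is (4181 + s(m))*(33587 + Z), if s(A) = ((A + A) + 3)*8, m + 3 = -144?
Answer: 76286157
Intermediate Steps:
m = -147 (m = -3 - 144 = -147)
s(A) = 24 + 16*A (s(A) = (2*A + 3)*8 = (3 + 2*A)*8 = 24 + 16*A)
(4181 + s(m))*(33587 + Z) = (4181 + (24 + 16*(-147)))*(33587 + 7582) = (4181 + (24 - 2352))*41169 = (4181 - 2328)*41169 = 1853*41169 = 76286157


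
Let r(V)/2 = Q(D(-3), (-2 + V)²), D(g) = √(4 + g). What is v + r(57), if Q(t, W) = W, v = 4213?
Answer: 10263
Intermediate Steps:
r(V) = 2*(-2 + V)²
v + r(57) = 4213 + 2*(-2 + 57)² = 4213 + 2*55² = 4213 + 2*3025 = 4213 + 6050 = 10263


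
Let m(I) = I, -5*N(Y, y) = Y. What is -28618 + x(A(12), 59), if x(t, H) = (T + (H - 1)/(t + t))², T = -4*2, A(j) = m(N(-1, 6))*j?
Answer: -4118591/144 ≈ -28601.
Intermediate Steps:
N(Y, y) = -Y/5
A(j) = j/5 (A(j) = (-⅕*(-1))*j = j/5)
T = -8
x(t, H) = (-8 + (-1 + H)/(2*t))² (x(t, H) = (-8 + (H - 1)/(t + t))² = (-8 + (-1 + H)/((2*t)))² = (-8 + (-1 + H)*(1/(2*t)))² = (-8 + (-1 + H)/(2*t))²)
-28618 + x(A(12), 59) = -28618 + (1 - 1*59 + 16*((⅕)*12))²/(4*((⅕)*12)²) = -28618 + (1 - 59 + 16*(12/5))²/(4*(12/5)²) = -28618 + (¼)*(25/144)*(1 - 59 + 192/5)² = -28618 + (¼)*(25/144)*(-98/5)² = -28618 + (¼)*(25/144)*(9604/25) = -28618 + 2401/144 = -4118591/144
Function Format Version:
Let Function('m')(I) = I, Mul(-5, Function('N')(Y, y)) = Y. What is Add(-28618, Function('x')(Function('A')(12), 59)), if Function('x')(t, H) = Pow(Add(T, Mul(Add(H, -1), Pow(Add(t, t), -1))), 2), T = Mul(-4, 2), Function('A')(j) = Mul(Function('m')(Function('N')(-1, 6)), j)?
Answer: Rational(-4118591, 144) ≈ -28601.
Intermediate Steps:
Function('N')(Y, y) = Mul(Rational(-1, 5), Y)
Function('A')(j) = Mul(Rational(1, 5), j) (Function('A')(j) = Mul(Mul(Rational(-1, 5), -1), j) = Mul(Rational(1, 5), j))
T = -8
Function('x')(t, H) = Pow(Add(-8, Mul(Rational(1, 2), Pow(t, -1), Add(-1, H))), 2) (Function('x')(t, H) = Pow(Add(-8, Mul(Add(H, -1), Pow(Add(t, t), -1))), 2) = Pow(Add(-8, Mul(Add(-1, H), Pow(Mul(2, t), -1))), 2) = Pow(Add(-8, Mul(Add(-1, H), Mul(Rational(1, 2), Pow(t, -1)))), 2) = Pow(Add(-8, Mul(Rational(1, 2), Pow(t, -1), Add(-1, H))), 2))
Add(-28618, Function('x')(Function('A')(12), 59)) = Add(-28618, Mul(Rational(1, 4), Pow(Mul(Rational(1, 5), 12), -2), Pow(Add(1, Mul(-1, 59), Mul(16, Mul(Rational(1, 5), 12))), 2))) = Add(-28618, Mul(Rational(1, 4), Pow(Rational(12, 5), -2), Pow(Add(1, -59, Mul(16, Rational(12, 5))), 2))) = Add(-28618, Mul(Rational(1, 4), Rational(25, 144), Pow(Add(1, -59, Rational(192, 5)), 2))) = Add(-28618, Mul(Rational(1, 4), Rational(25, 144), Pow(Rational(-98, 5), 2))) = Add(-28618, Mul(Rational(1, 4), Rational(25, 144), Rational(9604, 25))) = Add(-28618, Rational(2401, 144)) = Rational(-4118591, 144)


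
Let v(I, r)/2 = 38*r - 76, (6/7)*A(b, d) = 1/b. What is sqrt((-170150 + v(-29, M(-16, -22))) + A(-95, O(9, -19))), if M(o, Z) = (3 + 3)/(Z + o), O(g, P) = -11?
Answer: I*sqrt(55335022590)/570 ≈ 412.69*I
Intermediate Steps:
M(o, Z) = 6/(Z + o)
A(b, d) = 7/(6*b)
v(I, r) = -152 + 76*r (v(I, r) = 2*(38*r - 76) = 2*(-76 + 38*r) = -152 + 76*r)
sqrt((-170150 + v(-29, M(-16, -22))) + A(-95, O(9, -19))) = sqrt((-170150 + (-152 + 76*(6/(-22 - 16)))) + (7/6)/(-95)) = sqrt((-170150 + (-152 + 76*(6/(-38)))) + (7/6)*(-1/95)) = sqrt((-170150 + (-152 + 76*(6*(-1/38)))) - 7/570) = sqrt((-170150 + (-152 + 76*(-3/19))) - 7/570) = sqrt((-170150 + (-152 - 12)) - 7/570) = sqrt((-170150 - 164) - 7/570) = sqrt(-170314 - 7/570) = sqrt(-97078987/570) = I*sqrt(55335022590)/570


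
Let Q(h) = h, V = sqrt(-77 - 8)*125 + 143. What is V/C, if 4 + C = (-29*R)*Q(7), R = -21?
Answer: 143/4259 + 125*I*sqrt(85)/4259 ≈ 0.033576 + 0.27059*I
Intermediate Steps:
V = 143 + 125*I*sqrt(85) (V = sqrt(-85)*125 + 143 = (I*sqrt(85))*125 + 143 = 125*I*sqrt(85) + 143 = 143 + 125*I*sqrt(85) ≈ 143.0 + 1152.4*I)
C = 4259 (C = -4 - 29*(-21)*7 = -4 + 609*7 = -4 + 4263 = 4259)
V/C = (143 + 125*I*sqrt(85))/4259 = (143 + 125*I*sqrt(85))*(1/4259) = 143/4259 + 125*I*sqrt(85)/4259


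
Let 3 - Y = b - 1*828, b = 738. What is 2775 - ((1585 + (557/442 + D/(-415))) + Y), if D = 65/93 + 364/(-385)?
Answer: 1028071246463/938244450 ≈ 1095.7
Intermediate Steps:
D = -1261/5115 (D = 65*(1/93) + 364*(-1/385) = 65/93 - 52/55 = -1261/5115 ≈ -0.24653)
Y = 93 (Y = 3 - (738 - 1*828) = 3 - (738 - 828) = 3 - 1*(-90) = 3 + 90 = 93)
2775 - ((1585 + (557/442 + D/(-415))) + Y) = 2775 - ((1585 + (557/442 - 1261/5115/(-415))) + 93) = 2775 - ((1585 + (557*(1/442) - 1261/5115*(-1/415))) + 93) = 2775 - ((1585 + (557/442 + 1261/2122725)) + 93) = 2775 - ((1585 + 1182915187/938244450) + 93) = 2775 - (1488300368437/938244450 + 93) = 2775 - 1*1575557102287/938244450 = 2775 - 1575557102287/938244450 = 1028071246463/938244450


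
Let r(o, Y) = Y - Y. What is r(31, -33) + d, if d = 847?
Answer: 847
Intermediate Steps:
r(o, Y) = 0
r(31, -33) + d = 0 + 847 = 847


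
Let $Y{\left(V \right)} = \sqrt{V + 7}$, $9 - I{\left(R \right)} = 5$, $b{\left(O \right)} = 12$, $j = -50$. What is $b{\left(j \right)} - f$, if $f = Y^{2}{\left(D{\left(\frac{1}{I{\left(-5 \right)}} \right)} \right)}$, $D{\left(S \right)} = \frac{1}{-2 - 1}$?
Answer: $\frac{16}{3} \approx 5.3333$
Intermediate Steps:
$I{\left(R \right)} = 4$ ($I{\left(R \right)} = 9 - 5 = 4$)
$D{\left(S \right)} = - \frac{1}{3}$ ($D{\left(S \right)} = \frac{1}{-3} = - \frac{1}{3}$)
$Y{\left(V \right)} = \sqrt{7 + V}$
$f = \frac{20}{3}$ ($f = \left(\sqrt{7 - \frac{1}{3}}\right)^{2} = \left(\sqrt{\frac{20}{3}}\right)^{2} = \left(\frac{2 \sqrt{15}}{3}\right)^{2} = \frac{20}{3} \approx 6.6667$)
$b{\left(j \right)} - f = 12 - \frac{20}{3} = \frac{16}{3}$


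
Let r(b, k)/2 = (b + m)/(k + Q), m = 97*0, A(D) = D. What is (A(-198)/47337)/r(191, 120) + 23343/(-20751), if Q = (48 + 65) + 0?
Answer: -23503477022/20846378513 ≈ -1.1275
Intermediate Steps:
m = 0
Q = 113 (Q = 113 + 0 = 113)
r(b, k) = 2*b/(113 + k) (r(b, k) = 2*((b + 0)/(k + 113)) = 2*(b/(113 + k)) = 2*b/(113 + k))
(A(-198)/47337)/r(191, 120) + 23343/(-20751) = (-198/47337)/((2*191/(113 + 120))) + 23343/(-20751) = (-198*1/47337)/((2*191/233)) + 23343*(-1/20751) = -66/(15779*(2*191*(1/233))) - 7781/6917 = -66/(15779*382/233) - 7781/6917 = -66/15779*233/382 - 7781/6917 = -7689/3013789 - 7781/6917 = -23503477022/20846378513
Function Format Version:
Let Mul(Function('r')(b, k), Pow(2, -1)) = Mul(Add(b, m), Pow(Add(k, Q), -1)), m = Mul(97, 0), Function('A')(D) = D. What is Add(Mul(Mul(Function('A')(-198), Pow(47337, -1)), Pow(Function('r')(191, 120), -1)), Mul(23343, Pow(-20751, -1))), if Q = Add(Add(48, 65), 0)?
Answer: Rational(-23503477022, 20846378513) ≈ -1.1275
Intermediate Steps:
m = 0
Q = 113 (Q = Add(113, 0) = 113)
Function('r')(b, k) = Mul(2, b, Pow(Add(113, k), -1)) (Function('r')(b, k) = Mul(2, Mul(Add(b, 0), Pow(Add(k, 113), -1))) = Mul(2, Mul(b, Pow(Add(113, k), -1))) = Mul(2, b, Pow(Add(113, k), -1)))
Add(Mul(Mul(Function('A')(-198), Pow(47337, -1)), Pow(Function('r')(191, 120), -1)), Mul(23343, Pow(-20751, -1))) = Add(Mul(Mul(-198, Pow(47337, -1)), Pow(Mul(2, 191, Pow(Add(113, 120), -1)), -1)), Mul(23343, Pow(-20751, -1))) = Add(Mul(Mul(-198, Rational(1, 47337)), Pow(Mul(2, 191, Pow(233, -1)), -1)), Mul(23343, Rational(-1, 20751))) = Add(Mul(Rational(-66, 15779), Pow(Mul(2, 191, Rational(1, 233)), -1)), Rational(-7781, 6917)) = Add(Mul(Rational(-66, 15779), Pow(Rational(382, 233), -1)), Rational(-7781, 6917)) = Add(Mul(Rational(-66, 15779), Rational(233, 382)), Rational(-7781, 6917)) = Add(Rational(-7689, 3013789), Rational(-7781, 6917)) = Rational(-23503477022, 20846378513)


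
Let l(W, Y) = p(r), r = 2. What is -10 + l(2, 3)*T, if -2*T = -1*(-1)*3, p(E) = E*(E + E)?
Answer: -22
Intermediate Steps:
p(E) = 2*E² (p(E) = E*(2*E) = 2*E²)
l(W, Y) = 8 (l(W, Y) = 2*2² = 2*4 = 8)
T = -3/2 (T = -(-1*(-1))*3/2 = -3/2 ≈ -1.5000)
-10 + l(2, 3)*T = -10 + 8*(-3/2) = -10 - 12 = -22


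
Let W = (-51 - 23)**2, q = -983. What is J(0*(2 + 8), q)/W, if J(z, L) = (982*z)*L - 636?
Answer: -159/1369 ≈ -0.11614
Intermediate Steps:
J(z, L) = -636 + 982*L*z (J(z, L) = 982*L*z - 636 = -636 + 982*L*z)
W = 5476 (W = (-74)**2 = 5476)
J(0*(2 + 8), q)/W = (-636 + 982*(-983)*(0*(2 + 8)))/5476 = (-636 + 982*(-983)*(0*10))*(1/5476) = (-636 + 982*(-983)*0)*(1/5476) = (-636 + 0)*(1/5476) = -636*1/5476 = -159/1369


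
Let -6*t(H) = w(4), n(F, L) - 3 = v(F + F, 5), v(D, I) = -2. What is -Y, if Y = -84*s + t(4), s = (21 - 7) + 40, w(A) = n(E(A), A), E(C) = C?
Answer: 27217/6 ≈ 4536.2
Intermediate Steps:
n(F, L) = 1 (n(F, L) = 3 - 2 = 1)
w(A) = 1
t(H) = -⅙ (t(H) = -⅙*1 = -⅙)
s = 54 (s = 14 + 40 = 54)
Y = -27217/6 (Y = -84*54 - ⅙ = -4536 - ⅙ = -27217/6 ≈ -4536.2)
-Y = -1*(-27217/6) = 27217/6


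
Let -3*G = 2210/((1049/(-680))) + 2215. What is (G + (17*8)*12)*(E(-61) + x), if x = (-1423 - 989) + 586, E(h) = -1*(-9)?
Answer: -7840662073/3147 ≈ -2.4915e+6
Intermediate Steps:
E(h) = 9
x = -1826 (x = -2412 + 586 = -1826)
G = -820735/3147 (G = -(2210/((1049/(-680))) + 2215)/3 = -(2210/((1049*(-1/680))) + 2215)/3 = -(2210/(-1049/680) + 2215)/3 = -(2210*(-680/1049) + 2215)/3 = -(-1502800/1049 + 2215)/3 = -1/3*820735/1049 = -820735/3147 ≈ -260.80)
(G + (17*8)*12)*(E(-61) + x) = (-820735/3147 + (17*8)*12)*(9 - 1826) = (-820735/3147 + 136*12)*(-1817) = (-820735/3147 + 1632)*(-1817) = (4315169/3147)*(-1817) = -7840662073/3147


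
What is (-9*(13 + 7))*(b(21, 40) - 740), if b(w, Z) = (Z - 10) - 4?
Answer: 128520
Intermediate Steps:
b(w, Z) = -14 + Z (b(w, Z) = (-10 + Z) - 4 = -14 + Z)
(-9*(13 + 7))*(b(21, 40) - 740) = (-9*(13 + 7))*((-14 + 40) - 740) = (-9*20)*(26 - 740) = -180*(-714) = 128520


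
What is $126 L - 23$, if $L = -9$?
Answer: $-1157$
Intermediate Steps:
$126 L - 23 = 126 \left(-9\right) - 23 = -1134 - 23 = -1157$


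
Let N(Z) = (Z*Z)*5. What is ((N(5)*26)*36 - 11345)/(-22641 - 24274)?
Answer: -1921/853 ≈ -2.2521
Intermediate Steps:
N(Z) = 5*Z² (N(Z) = Z²*5 = 5*Z²)
((N(5)*26)*36 - 11345)/(-22641 - 24274) = (((5*5²)*26)*36 - 11345)/(-22641 - 24274) = (((5*25)*26)*36 - 11345)/(-46915) = ((125*26)*36 - 11345)*(-1/46915) = (3250*36 - 11345)*(-1/46915) = (117000 - 11345)*(-1/46915) = 105655*(-1/46915) = -1921/853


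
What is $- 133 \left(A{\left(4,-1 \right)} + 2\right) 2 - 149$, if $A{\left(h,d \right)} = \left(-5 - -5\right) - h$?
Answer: $383$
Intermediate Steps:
$A{\left(h,d \right)} = - h$ ($A{\left(h,d \right)} = \left(-5 + 5\right) - h = 0 - h = - h$)
$- 133 \left(A{\left(4,-1 \right)} + 2\right) 2 - 149 = - 133 \left(\left(-1\right) 4 + 2\right) 2 - 149 = - 133 \left(-4 + 2\right) 2 - 149 = - 133 \left(\left(-2\right) 2\right) - 149 = \left(-133\right) \left(-4\right) - 149 = 532 - 149 = 383$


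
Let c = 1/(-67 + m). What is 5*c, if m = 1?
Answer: -5/66 ≈ -0.075758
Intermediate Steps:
c = -1/66 (c = 1/(-67 + 1) = 1/(-66) = -1/66 ≈ -0.015152)
5*c = 5*(-1/66) = -5/66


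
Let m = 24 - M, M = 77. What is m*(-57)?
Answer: 3021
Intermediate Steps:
m = -53 (m = 24 - 1*77 = 24 - 77 = -53)
m*(-57) = -53*(-57) = 3021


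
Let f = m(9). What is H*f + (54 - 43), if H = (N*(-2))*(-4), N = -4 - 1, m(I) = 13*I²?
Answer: -42109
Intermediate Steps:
f = 1053 (f = 13*9² = 13*81 = 1053)
N = -5
H = -40 (H = -5*(-2)*(-4) = 10*(-4) = -40)
H*f + (54 - 43) = -40*1053 + (54 - 43) = -42120 + 11 = -42109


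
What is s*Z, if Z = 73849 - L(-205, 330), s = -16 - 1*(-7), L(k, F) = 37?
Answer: -664308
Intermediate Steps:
s = -9 (s = -16 + 7 = -9)
Z = 73812 (Z = 73849 - 1*37 = 73849 - 37 = 73812)
s*Z = -9*73812 = -664308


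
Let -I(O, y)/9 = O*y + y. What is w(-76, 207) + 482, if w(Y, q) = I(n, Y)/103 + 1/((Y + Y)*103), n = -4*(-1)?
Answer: 8066031/15656 ≈ 515.20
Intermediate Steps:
n = 4
I(O, y) = -9*y - 9*O*y (I(O, y) = -9*(O*y + y) = -9*(y + O*y) = -9*y - 9*O*y)
w(Y, q) = -45*Y/103 + 1/(206*Y) (w(Y, q) = -9*Y*(1 + 4)/103 + 1/((Y + Y)*103) = -9*Y*5*(1/103) + (1/103)/(2*Y) = -45*Y*(1/103) + (1/(2*Y))*(1/103) = -45*Y/103 + 1/(206*Y))
w(-76, 207) + 482 = (1/206)*(1 - 90*(-76)**2)/(-76) + 482 = (1/206)*(-1/76)*(1 - 90*5776) + 482 = (1/206)*(-1/76)*(1 - 519840) + 482 = (1/206)*(-1/76)*(-519839) + 482 = 519839/15656 + 482 = 8066031/15656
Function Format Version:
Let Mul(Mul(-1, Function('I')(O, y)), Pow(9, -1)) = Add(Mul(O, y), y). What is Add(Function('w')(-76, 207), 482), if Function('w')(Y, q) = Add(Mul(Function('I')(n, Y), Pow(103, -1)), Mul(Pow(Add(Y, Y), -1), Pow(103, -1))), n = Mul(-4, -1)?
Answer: Rational(8066031, 15656) ≈ 515.20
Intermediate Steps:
n = 4
Function('I')(O, y) = Add(Mul(-9, y), Mul(-9, O, y)) (Function('I')(O, y) = Mul(-9, Add(Mul(O, y), y)) = Mul(-9, Add(y, Mul(O, y))) = Add(Mul(-9, y), Mul(-9, O, y)))
Function('w')(Y, q) = Add(Mul(Rational(-45, 103), Y), Mul(Rational(1, 206), Pow(Y, -1))) (Function('w')(Y, q) = Add(Mul(Mul(-9, Y, Add(1, 4)), Pow(103, -1)), Mul(Pow(Add(Y, Y), -1), Pow(103, -1))) = Add(Mul(Mul(-9, Y, 5), Rational(1, 103)), Mul(Pow(Mul(2, Y), -1), Rational(1, 103))) = Add(Mul(Mul(-45, Y), Rational(1, 103)), Mul(Mul(Rational(1, 2), Pow(Y, -1)), Rational(1, 103))) = Add(Mul(Rational(-45, 103), Y), Mul(Rational(1, 206), Pow(Y, -1))))
Add(Function('w')(-76, 207), 482) = Add(Mul(Rational(1, 206), Pow(-76, -1), Add(1, Mul(-90, Pow(-76, 2)))), 482) = Add(Mul(Rational(1, 206), Rational(-1, 76), Add(1, Mul(-90, 5776))), 482) = Add(Mul(Rational(1, 206), Rational(-1, 76), Add(1, -519840)), 482) = Add(Mul(Rational(1, 206), Rational(-1, 76), -519839), 482) = Add(Rational(519839, 15656), 482) = Rational(8066031, 15656)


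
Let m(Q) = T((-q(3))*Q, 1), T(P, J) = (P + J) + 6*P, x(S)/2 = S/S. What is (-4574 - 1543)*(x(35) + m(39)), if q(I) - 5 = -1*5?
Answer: -18351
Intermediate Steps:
x(S) = 2 (x(S) = 2*(S/S) = 2*1 = 2)
q(I) = 0 (q(I) = 5 - 1*5 = 5 - 5 = 0)
T(P, J) = J + 7*P (T(P, J) = (J + P) + 6*P = J + 7*P)
m(Q) = 1 (m(Q) = 1 + 7*((-1*0)*Q) = 1 + 7*(0*Q) = 1 + 7*0 = 1 + 0 = 1)
(-4574 - 1543)*(x(35) + m(39)) = (-4574 - 1543)*(2 + 1) = -6117*3 = -18351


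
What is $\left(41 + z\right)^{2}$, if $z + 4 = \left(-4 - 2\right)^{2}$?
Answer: $5329$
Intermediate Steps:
$z = 32$ ($z = -4 + \left(-4 - 2\right)^{2} = -4 + \left(-6\right)^{2} = -4 + 36 = 32$)
$\left(41 + z\right)^{2} = \left(41 + 32\right)^{2} = 73^{2} = 5329$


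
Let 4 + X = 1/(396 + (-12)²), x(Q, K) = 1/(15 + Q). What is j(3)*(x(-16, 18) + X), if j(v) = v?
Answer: -2699/180 ≈ -14.994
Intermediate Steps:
X = -2159/540 (X = -4 + 1/(396 + (-12)²) = -4 + 1/(396 + 144) = -4 + 1/540 = -2159/540 ≈ -3.9981)
j(3)*(x(-16, 18) + X) = 3*(1/(15 - 16) - 2159/540) = 3*(1/(-1) - 2159/540) = 3*(-1 - 2159/540) = 3*(-2699/540) = -2699/180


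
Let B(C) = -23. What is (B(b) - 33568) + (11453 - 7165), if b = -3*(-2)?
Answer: -29303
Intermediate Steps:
b = 6
(B(b) - 33568) + (11453 - 7165) = (-23 - 33568) + (11453 - 7165) = -33591 + 4288 = -29303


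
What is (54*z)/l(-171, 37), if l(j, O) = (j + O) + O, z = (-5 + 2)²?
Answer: -486/97 ≈ -5.0103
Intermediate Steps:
z = 9 (z = (-3)² = 9)
l(j, O) = j + 2*O (l(j, O) = (O + j) + O = j + 2*O)
(54*z)/l(-171, 37) = (54*9)/(-171 + 2*37) = 486/(-171 + 74) = 486/(-97) = 486*(-1/97) = -486/97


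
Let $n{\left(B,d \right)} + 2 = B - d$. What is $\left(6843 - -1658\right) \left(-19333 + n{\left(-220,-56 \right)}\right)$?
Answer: $-165760999$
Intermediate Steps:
$n{\left(B,d \right)} = -2 + B - d$ ($n{\left(B,d \right)} = -2 + \left(B - d\right) = -2 + B - d$)
$\left(6843 - -1658\right) \left(-19333 + n{\left(-220,-56 \right)}\right) = \left(6843 - -1658\right) \left(-19333 - 166\right) = \left(6843 + \left(-10102 + 11760\right)\right) \left(-19333 - 166\right) = \left(6843 + 1658\right) \left(-19499\right) = 8501 \left(-19499\right) = -165760999$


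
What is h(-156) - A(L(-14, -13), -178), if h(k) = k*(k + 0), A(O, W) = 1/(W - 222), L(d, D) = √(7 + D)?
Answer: 9734401/400 ≈ 24336.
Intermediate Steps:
A(O, W) = 1/(-222 + W)
h(k) = k² (h(k) = k*k = k²)
h(-156) - A(L(-14, -13), -178) = (-156)² - 1/(-222 - 178) = 24336 - 1/(-400) = 24336 - 1*(-1/400) = 24336 + 1/400 = 9734401/400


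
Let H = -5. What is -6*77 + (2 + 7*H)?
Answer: -495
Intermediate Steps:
-6*77 + (2 + 7*H) = -6*77 + (2 + 7*(-5)) = -462 + (2 - 35) = -462 - 33 = -495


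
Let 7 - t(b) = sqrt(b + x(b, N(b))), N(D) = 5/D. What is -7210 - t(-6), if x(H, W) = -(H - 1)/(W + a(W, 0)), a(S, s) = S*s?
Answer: -7217 + 6*I*sqrt(10)/5 ≈ -7217.0 + 3.7947*I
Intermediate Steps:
x(H, W) = -(-1 + H)/W (x(H, W) = -(H - 1)/(W + W*0) = -(-1 + H)/(W + 0) = -(-1 + H)/W)
t(b) = 7 - sqrt(b + b*(1 - b)/5) (t(b) = 7 - sqrt(b + (1 - b)/((5/b))) = 7 - sqrt(b + (b/5)*(1 - b)) = 7 - sqrt(b + b*(1 - b)/5))
-7210 - t(-6) = -7210 - (7 - sqrt(5)*sqrt(-1*(-6)*(-6 - 6))/5) = -7210 - (7 - sqrt(5)*sqrt(-1*(-6)*(-12))/5) = -7210 - (7 - sqrt(5)*sqrt(-72)/5) = -7210 - (7 - sqrt(5)*6*I*sqrt(2)/5) = -7210 - (7 - 6*I*sqrt(10)/5) = -7210 + (-7 + 6*I*sqrt(10)/5) = -7217 + 6*I*sqrt(10)/5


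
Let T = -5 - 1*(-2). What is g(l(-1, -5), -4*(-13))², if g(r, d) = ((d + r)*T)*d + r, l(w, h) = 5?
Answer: 78978769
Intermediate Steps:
T = -3 (T = -5 + 2 = -3)
g(r, d) = r + d*(-3*d - 3*r) (g(r, d) = ((d + r)*(-3))*d + r = (-3*d - 3*r)*d + r = d*(-3*d - 3*r) + r = r + d*(-3*d - 3*r))
g(l(-1, -5), -4*(-13))² = (5 - 3*(-4*(-13))² - 3*(-4*(-13))*5)² = (5 - 3*52² - 3*52*5)² = (5 - 3*2704 - 780)² = (5 - 8112 - 780)² = (-8887)² = 78978769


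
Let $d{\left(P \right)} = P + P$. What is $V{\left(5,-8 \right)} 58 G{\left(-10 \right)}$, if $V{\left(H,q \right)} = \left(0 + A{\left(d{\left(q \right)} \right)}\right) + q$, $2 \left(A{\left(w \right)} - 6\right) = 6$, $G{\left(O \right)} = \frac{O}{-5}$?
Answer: $116$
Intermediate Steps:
$d{\left(P \right)} = 2 P$
$G{\left(O \right)} = - \frac{O}{5}$ ($G{\left(O \right)} = O \left(- \frac{1}{5}\right) = - \frac{O}{5}$)
$A{\left(w \right)} = 9$ ($A{\left(w \right)} = 6 + \frac{1}{2} \cdot 6 = 6 + 3 = 9$)
$V{\left(H,q \right)} = 9 + q$ ($V{\left(H,q \right)} = \left(0 + 9\right) + q = 9 + q$)
$V{\left(5,-8 \right)} 58 G{\left(-10 \right)} = \left(9 - 8\right) 58 \left(\left(- \frac{1}{5}\right) \left(-10\right)\right) = 1 \cdot 58 \cdot 2 = 58 \cdot 2 = 116$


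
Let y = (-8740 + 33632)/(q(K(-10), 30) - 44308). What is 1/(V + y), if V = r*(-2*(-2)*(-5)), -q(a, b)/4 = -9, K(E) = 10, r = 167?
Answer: -11068/36973343 ≈ -0.00029935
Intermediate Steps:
q(a, b) = 36 (q(a, b) = -4*(-9) = 36)
V = -3340 (V = 167*(-2*(-2)*(-5)) = 167*(4*(-5)) = 167*(-20) = -3340)
y = -6223/11068 (y = (-8740 + 33632)/(36 - 44308) = 24892/(-44272) = 24892*(-1/44272) = -6223/11068 ≈ -0.56225)
1/(V + y) = 1/(-3340 - 6223/11068) = 1/(-36973343/11068) = -11068/36973343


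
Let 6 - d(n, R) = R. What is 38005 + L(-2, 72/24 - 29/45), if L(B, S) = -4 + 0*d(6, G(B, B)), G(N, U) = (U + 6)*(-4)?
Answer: 38001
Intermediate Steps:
G(N, U) = -24 - 4*U (G(N, U) = (6 + U)*(-4) = -24 - 4*U)
d(n, R) = 6 - R
L(B, S) = -4 (L(B, S) = -4 + 0*(6 - (-24 - 4*B)) = -4 + 0*(6 + (24 + 4*B)) = -4 + 0*(30 + 4*B) = -4 + 0 = -4)
38005 + L(-2, 72/24 - 29/45) = 38005 - 4 = 38001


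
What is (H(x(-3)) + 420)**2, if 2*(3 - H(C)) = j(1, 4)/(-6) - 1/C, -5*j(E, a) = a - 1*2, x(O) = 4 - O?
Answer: 1973047561/11025 ≈ 1.7896e+5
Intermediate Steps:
j(E, a) = 2/5 - a/5 (j(E, a) = -(a - 1*2)/5 = -(a - 2)/5 = -(-2 + a)/5 = 2/5 - a/5)
H(C) = 89/30 + 1/(2*C) (H(C) = 3 - ((2/5 - 1/5*4)/(-6) - 1/C)/2 = 3 - ((2/5 - 4/5)*(-1/6) - 1/C)/2 = 3 - (-2/5*(-1/6) - 1/C)/2 = 3 - (1/15 - 1/C)/2 = 3 + (-1/30 + 1/(2*C)) = 89/30 + 1/(2*C))
(H(x(-3)) + 420)**2 = ((15 + 89*(4 - 1*(-3)))/(30*(4 - 1*(-3))) + 420)**2 = ((15 + 89*(4 + 3))/(30*(4 + 3)) + 420)**2 = ((1/30)*(15 + 89*7)/7 + 420)**2 = ((1/30)*(1/7)*(15 + 623) + 420)**2 = ((1/30)*(1/7)*638 + 420)**2 = (319/105 + 420)**2 = (44419/105)**2 = 1973047561/11025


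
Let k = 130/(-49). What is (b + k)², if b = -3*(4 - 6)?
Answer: 26896/2401 ≈ 11.202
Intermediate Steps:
k = -130/49 (k = 130*(-1/49) = -130/49 ≈ -2.6531)
b = 6 (b = -3*(-2) = 6)
(b + k)² = (6 - 130/49)² = (164/49)² = 26896/2401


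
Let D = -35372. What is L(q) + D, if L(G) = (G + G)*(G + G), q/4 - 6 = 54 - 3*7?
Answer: 61972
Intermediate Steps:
q = 156 (q = 24 + 4*(54 - 3*7) = 24 + 4*(54 - 21) = 24 + 4*33 = 24 + 132 = 156)
L(G) = 4*G**2 (L(G) = (2*G)*(2*G) = 4*G**2)
L(q) + D = 4*156**2 - 35372 = 4*24336 - 35372 = 97344 - 35372 = 61972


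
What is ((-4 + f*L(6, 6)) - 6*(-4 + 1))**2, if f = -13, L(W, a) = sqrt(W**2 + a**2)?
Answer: 12364 - 2184*sqrt(2) ≈ 9275.4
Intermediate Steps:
((-4 + f*L(6, 6)) - 6*(-4 + 1))**2 = ((-4 - 13*sqrt(6**2 + 6**2)) - 6*(-4 + 1))**2 = ((-4 - 13*sqrt(36 + 36)) - 6*(-3))**2 = ((-4 - 78*sqrt(2)) + 18)**2 = (14 - 78*sqrt(2))**2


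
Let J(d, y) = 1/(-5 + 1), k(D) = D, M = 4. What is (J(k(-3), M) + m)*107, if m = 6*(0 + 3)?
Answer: 7597/4 ≈ 1899.3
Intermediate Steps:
J(d, y) = -1/4 (J(d, y) = 1/(-4) = -1/4)
m = 18 (m = 6*3 = 18)
(J(k(-3), M) + m)*107 = (-1/4 + 18)*107 = (71/4)*107 = 7597/4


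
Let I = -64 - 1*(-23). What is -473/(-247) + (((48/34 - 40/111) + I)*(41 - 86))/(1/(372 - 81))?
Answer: 81274855882/155363 ≈ 5.2313e+5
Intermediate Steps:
I = -41 (I = -64 + 23 = -41)
-473/(-247) + (((48/34 - 40/111) + I)*(41 - 86))/(1/(372 - 81)) = -473/(-247) + (((48/34 - 40/111) - 41)*(41 - 86))/(1/(372 - 81)) = -473*(-1/247) + (((48*(1/34) - 40*1/111) - 41)*(-45))/(1/291) = 473/247 + (((24/17 - 40/111) - 41)*(-45))/(1/291) = 473/247 + ((1984/1887 - 41)*(-45))*291 = 473/247 - 75383/1887*(-45)*291 = 473/247 + (1130745/629)*291 = 473/247 + 329046795/629 = 81274855882/155363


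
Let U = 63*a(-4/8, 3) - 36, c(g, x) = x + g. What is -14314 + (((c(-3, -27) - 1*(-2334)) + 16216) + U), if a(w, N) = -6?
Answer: 3792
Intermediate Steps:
c(g, x) = g + x
U = -414 (U = 63*(-6) - 36 = -378 - 36 = -414)
-14314 + (((c(-3, -27) - 1*(-2334)) + 16216) + U) = -14314 + ((((-3 - 27) - 1*(-2334)) + 16216) - 414) = -14314 + (((-30 + 2334) + 16216) - 414) = -14314 + ((2304 + 16216) - 414) = -14314 + (18520 - 414) = -14314 + 18106 = 3792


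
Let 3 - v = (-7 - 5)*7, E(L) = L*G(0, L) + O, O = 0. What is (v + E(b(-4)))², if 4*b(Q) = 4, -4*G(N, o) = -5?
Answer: 124609/16 ≈ 7788.1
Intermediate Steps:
G(N, o) = 5/4 (G(N, o) = -¼*(-5) = 5/4)
b(Q) = 1 (b(Q) = (¼)*4 = 1)
E(L) = 5*L/4 (E(L) = L*(5/4) + 0 = 5*L/4 + 0 = 5*L/4)
v = 87 (v = 3 - (-7 - 5)*7 = 3 - (-12)*7 = 3 - 1*(-84) = 3 + 84 = 87)
(v + E(b(-4)))² = (87 + (5/4)*1)² = (87 + 5/4)² = (353/4)² = 124609/16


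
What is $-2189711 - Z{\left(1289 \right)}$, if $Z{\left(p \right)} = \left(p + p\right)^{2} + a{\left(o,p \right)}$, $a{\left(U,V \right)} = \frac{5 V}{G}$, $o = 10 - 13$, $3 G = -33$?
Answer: $- \frac{97187300}{11} \approx -8.8352 \cdot 10^{6}$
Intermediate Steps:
$G = -11$ ($G = \frac{1}{3} \left(-33\right) = -11$)
$o = -3$
$a{\left(U,V \right)} = - \frac{5 V}{11}$ ($a{\left(U,V \right)} = \frac{5 V}{-11} = 5 V \left(- \frac{1}{11}\right) = - \frac{5 V}{11}$)
$Z{\left(p \right)} = 4 p^{2} - \frac{5 p}{11}$ ($Z{\left(p \right)} = \left(p + p\right)^{2} - \frac{5 p}{11} = \left(2 p\right)^{2} - \frac{5 p}{11} = 4 p^{2} - \frac{5 p}{11}$)
$-2189711 - Z{\left(1289 \right)} = -2189711 - \frac{1}{11} \cdot 1289 \left(-5 + 44 \cdot 1289\right) = -2189711 - \frac{1}{11} \cdot 1289 \left(-5 + 56716\right) = -2189711 - \frac{1}{11} \cdot 1289 \cdot 56711 = -2189711 - \frac{73100479}{11} = - \frac{97187300}{11}$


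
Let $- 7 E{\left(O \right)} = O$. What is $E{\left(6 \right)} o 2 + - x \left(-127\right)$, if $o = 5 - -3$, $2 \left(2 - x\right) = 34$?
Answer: $- \frac{13431}{7} \approx -1918.7$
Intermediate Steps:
$x = -15$ ($x = 2 - 17 = -15$)
$E{\left(O \right)} = - \frac{O}{7}$
$o = 8$ ($o = 5 + 3 = 8$)
$E{\left(6 \right)} o 2 + - x \left(-127\right) = \left(- \frac{1}{7}\right) 6 \cdot 8 \cdot 2 + \left(-1\right) \left(-15\right) \left(-127\right) = \left(- \frac{6}{7}\right) 8 \cdot 2 + 15 \left(-127\right) = \left(- \frac{48}{7}\right) 2 - 1905 = - \frac{96}{7} - 1905 = - \frac{13431}{7}$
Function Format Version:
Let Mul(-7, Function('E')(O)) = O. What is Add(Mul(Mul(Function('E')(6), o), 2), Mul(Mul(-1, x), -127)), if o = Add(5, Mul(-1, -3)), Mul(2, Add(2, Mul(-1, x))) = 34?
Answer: Rational(-13431, 7) ≈ -1918.7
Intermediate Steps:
x = -15 (x = Add(2, Mul(Rational(-1, 2), 34)) = Add(2, -17) = -15)
Function('E')(O) = Mul(Rational(-1, 7), O)
o = 8 (o = Add(5, 3) = 8)
Add(Mul(Mul(Function('E')(6), o), 2), Mul(Mul(-1, x), -127)) = Add(Mul(Mul(Mul(Rational(-1, 7), 6), 8), 2), Mul(Mul(-1, -15), -127)) = Add(Mul(Mul(Rational(-6, 7), 8), 2), Mul(15, -127)) = Add(Mul(Rational(-48, 7), 2), -1905) = Add(Rational(-96, 7), -1905) = Rational(-13431, 7)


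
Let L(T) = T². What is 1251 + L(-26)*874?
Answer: 592075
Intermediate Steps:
1251 + L(-26)*874 = 1251 + (-26)²*874 = 1251 + 676*874 = 1251 + 590824 = 592075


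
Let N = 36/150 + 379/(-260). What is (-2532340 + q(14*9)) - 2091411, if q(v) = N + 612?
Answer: -6010082283/1300 ≈ -4.6231e+6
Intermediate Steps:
N = -1583/1300 (N = 36*(1/150) + 379*(-1/260) = 6/25 - 379/260 = -1583/1300 ≈ -1.2177)
q(v) = 794017/1300 (q(v) = -1583/1300 + 612 = 794017/1300)
(-2532340 + q(14*9)) - 2091411 = (-2532340 + 794017/1300) - 2091411 = -3291247983/1300 - 2091411 = -6010082283/1300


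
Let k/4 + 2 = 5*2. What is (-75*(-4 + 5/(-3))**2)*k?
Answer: -231200/3 ≈ -77067.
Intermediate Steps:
k = 32 (k = -8 + 4*(5*2) = -8 + 4*10 = -8 + 40 = 32)
(-75*(-4 + 5/(-3))**2)*k = -75*(-4 + 5/(-3))**2*32 = -75*(-4 + 5*(-1/3))**2*32 = -75*(-4 - 5/3)**2*32 = -75*(-17/3)**2*32 = -75*289/9*32 = -7225/3*32 = -231200/3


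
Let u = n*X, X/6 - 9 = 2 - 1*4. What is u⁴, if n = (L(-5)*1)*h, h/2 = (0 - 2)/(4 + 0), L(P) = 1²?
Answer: 3111696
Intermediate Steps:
L(P) = 1
h = -1 (h = 2*((0 - 2)/(4 + 0)) = 2*(-2/4) = 2*(-2*¼) = 2*(-½) = -1)
n = -1 (n = (1*1)*(-1) = 1*(-1) = -1)
X = 42 (X = 54 + 6*(2 - 1*4) = 54 + 6*(2 - 4) = 54 + 6*(-2) = 54 - 12 = 42)
u = -42 (u = -1*42 = -42)
u⁴ = (-42)⁴ = 3111696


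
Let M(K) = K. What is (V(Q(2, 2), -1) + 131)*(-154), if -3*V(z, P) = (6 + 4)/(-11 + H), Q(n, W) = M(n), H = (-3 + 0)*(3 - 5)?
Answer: -60830/3 ≈ -20277.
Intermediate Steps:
H = 6 (H = -3*(-2) = 6)
Q(n, W) = n
V(z, P) = 2/3 (V(z, P) = -(6 + 4)/(3*(-11 + 6)) = -10/(3*(-5)) = -10*(-1)/(3*5) = -1/3*(-2) = 2/3)
(V(Q(2, 2), -1) + 131)*(-154) = (2/3 + 131)*(-154) = (395/3)*(-154) = -60830/3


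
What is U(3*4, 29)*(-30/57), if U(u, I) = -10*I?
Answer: 2900/19 ≈ 152.63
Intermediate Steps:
U(3*4, 29)*(-30/57) = (-10*29)*(-30/57) = -(-8700)/57 = -290*(-10/19) = 2900/19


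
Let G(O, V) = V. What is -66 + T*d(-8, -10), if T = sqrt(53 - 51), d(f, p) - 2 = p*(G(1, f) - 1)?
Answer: -66 + 92*sqrt(2) ≈ 64.108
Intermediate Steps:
d(f, p) = 2 + p*(-1 + f) (d(f, p) = 2 + p*(f - 1) = 2 + p*(-1 + f))
T = sqrt(2) ≈ 1.4142
-66 + T*d(-8, -10) = -66 + sqrt(2)*(2 - 1*(-10) - 8*(-10)) = -66 + sqrt(2)*(2 + 10 + 80) = -66 + sqrt(2)*92 = -66 + 92*sqrt(2)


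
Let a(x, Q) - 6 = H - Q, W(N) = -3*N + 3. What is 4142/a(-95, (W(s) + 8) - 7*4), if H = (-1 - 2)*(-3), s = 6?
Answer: 2071/25 ≈ 82.840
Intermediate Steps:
W(N) = 3 - 3*N
H = 9 (H = -3*(-3) = 9)
a(x, Q) = 15 - Q (a(x, Q) = 6 + (9 - Q) = 15 - Q)
4142/a(-95, (W(s) + 8) - 7*4) = 4142/(15 - (((3 - 3*6) + 8) - 7*4)) = 4142/(15 - (((3 - 18) + 8) - 28)) = 4142/(15 - ((-15 + 8) - 28)) = 4142/(15 - (-7 - 28)) = 4142/(15 - 1*(-35)) = 4142/(15 + 35) = 4142/50 = 4142*(1/50) = 2071/25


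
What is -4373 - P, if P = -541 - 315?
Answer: -3517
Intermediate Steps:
P = -856
-4373 - P = -4373 - 1*(-856) = -4373 + 856 = -3517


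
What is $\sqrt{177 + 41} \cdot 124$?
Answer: $124 \sqrt{218} \approx 1830.8$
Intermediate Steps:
$\sqrt{177 + 41} \cdot 124 = \sqrt{218} \cdot 124 = 124 \sqrt{218}$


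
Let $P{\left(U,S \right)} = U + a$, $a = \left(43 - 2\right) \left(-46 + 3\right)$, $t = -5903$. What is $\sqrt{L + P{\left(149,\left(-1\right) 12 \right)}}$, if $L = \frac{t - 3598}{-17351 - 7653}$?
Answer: $\frac{3 i \sqrt{28023201745}}{12502} \approx 40.17 i$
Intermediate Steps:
$a = -1763$ ($a = 41 \left(-43\right) = -1763$)
$P{\left(U,S \right)} = -1763 + U$ ($P{\left(U,S \right)} = U - 1763 = -1763 + U$)
$L = \frac{9501}{25004}$ ($L = \frac{-5903 - 3598}{-17351 - 7653} = - \frac{9501}{-25004} = \left(-9501\right) \left(- \frac{1}{25004}\right) = \frac{9501}{25004} \approx 0.37998$)
$\sqrt{L + P{\left(149,\left(-1\right) 12 \right)}} = \sqrt{\frac{9501}{25004} + \left(-1763 + 149\right)} = \sqrt{\frac{9501}{25004} - 1614} = \sqrt{- \frac{40346955}{25004}} = \frac{3 i \sqrt{28023201745}}{12502}$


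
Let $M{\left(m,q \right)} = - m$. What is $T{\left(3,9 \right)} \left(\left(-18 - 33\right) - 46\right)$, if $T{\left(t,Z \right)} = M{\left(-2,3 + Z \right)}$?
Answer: $-194$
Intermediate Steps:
$T{\left(t,Z \right)} = 2$ ($T{\left(t,Z \right)} = \left(-1\right) \left(-2\right) = 2$)
$T{\left(3,9 \right)} \left(\left(-18 - 33\right) - 46\right) = 2 \left(\left(-18 - 33\right) - 46\right) = 2 \left(-51 - 46\right) = 2 \left(-97\right) = -194$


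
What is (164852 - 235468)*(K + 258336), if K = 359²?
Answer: -27343715672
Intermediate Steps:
K = 128881
(164852 - 235468)*(K + 258336) = (164852 - 235468)*(128881 + 258336) = -70616*387217 = -27343715672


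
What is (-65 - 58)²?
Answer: 15129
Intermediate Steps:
(-65 - 58)² = (-123)² = 15129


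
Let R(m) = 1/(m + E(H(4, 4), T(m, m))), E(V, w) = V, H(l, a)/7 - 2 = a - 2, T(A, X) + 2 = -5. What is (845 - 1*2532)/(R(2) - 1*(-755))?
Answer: -50610/22651 ≈ -2.2343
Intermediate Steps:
T(A, X) = -7 (T(A, X) = -2 - 5 = -7)
H(l, a) = 7*a (H(l, a) = 14 + 7*(a - 2) = 14 + 7*(-2 + a) = 14 + (-14 + 7*a) = 7*a)
R(m) = 1/(28 + m) (R(m) = 1/(m + 7*4) = 1/(m + 28) = 1/(28 + m))
(845 - 1*2532)/(R(2) - 1*(-755)) = (845 - 1*2532)/(1/(28 + 2) - 1*(-755)) = (845 - 2532)/(1/30 + 755) = -1687/(1/30 + 755) = -1687/22651/30 = -1687*30/22651 = -50610/22651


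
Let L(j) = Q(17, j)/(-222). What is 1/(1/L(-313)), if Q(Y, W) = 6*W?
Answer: 313/37 ≈ 8.4595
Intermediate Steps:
L(j) = -j/37 (L(j) = (6*j)/(-222) = (6*j)*(-1/222) = -j/37)
1/(1/L(-313)) = 1/(1/(-1/37*(-313))) = 1/(1/(313/37)) = 1/(37/313) = 313/37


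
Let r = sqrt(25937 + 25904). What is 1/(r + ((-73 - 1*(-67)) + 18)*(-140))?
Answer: -1680/2770559 - sqrt(51841)/2770559 ≈ -0.00068856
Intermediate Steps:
r = sqrt(51841) ≈ 227.69
1/(r + ((-73 - 1*(-67)) + 18)*(-140)) = 1/(sqrt(51841) + ((-73 - 1*(-67)) + 18)*(-140)) = 1/(sqrt(51841) + ((-73 + 67) + 18)*(-140)) = 1/(sqrt(51841) + (-6 + 18)*(-140)) = 1/(sqrt(51841) + 12*(-140)) = 1/(sqrt(51841) - 1680) = 1/(-1680 + sqrt(51841))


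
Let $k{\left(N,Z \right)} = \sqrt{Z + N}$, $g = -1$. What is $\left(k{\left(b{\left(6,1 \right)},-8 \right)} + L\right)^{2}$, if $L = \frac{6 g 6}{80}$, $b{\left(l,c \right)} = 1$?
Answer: $\frac{\left(9 - 20 i \sqrt{7}\right)^{2}}{400} \approx -6.7975 - 2.3812 i$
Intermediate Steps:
$k{\left(N,Z \right)} = \sqrt{N + Z}$
$L = - \frac{9}{20}$ ($L = \frac{6 \left(-1\right) 6}{80} = \left(-6\right) 6 \cdot \frac{1}{80} = \left(-36\right) \frac{1}{80} = - \frac{9}{20} \approx -0.45$)
$\left(k{\left(b{\left(6,1 \right)},-8 \right)} + L\right)^{2} = \left(\sqrt{1 - 8} - \frac{9}{20}\right)^{2} = \left(\sqrt{-7} - \frac{9}{20}\right)^{2} = \left(i \sqrt{7} - \frac{9}{20}\right)^{2} = \left(- \frac{9}{20} + i \sqrt{7}\right)^{2}$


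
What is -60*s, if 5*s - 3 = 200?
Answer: -2436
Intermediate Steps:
s = 203/5 (s = ⅗ + (⅕)*200 = ⅗ + 40 = 203/5 ≈ 40.600)
-60*s = -60*203/5 = -2436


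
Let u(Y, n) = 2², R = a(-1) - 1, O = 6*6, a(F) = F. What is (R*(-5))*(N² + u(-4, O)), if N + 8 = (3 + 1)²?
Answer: 680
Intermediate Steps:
O = 36
N = 8 (N = -8 + (3 + 1)² = -8 + 4² = -8 + 16 = 8)
R = -2 (R = -1 - 1 = -2)
u(Y, n) = 4
(R*(-5))*(N² + u(-4, O)) = (-2*(-5))*(8² + 4) = 10*(64 + 4) = 10*68 = 680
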